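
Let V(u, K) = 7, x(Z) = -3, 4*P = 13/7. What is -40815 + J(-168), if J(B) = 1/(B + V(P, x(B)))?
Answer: -6571216/161 ≈ -40815.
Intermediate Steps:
P = 13/28 (P = (13/7)/4 = (13*(⅐))/4 = (¼)*(13/7) = 13/28 ≈ 0.46429)
J(B) = 1/(7 + B) (J(B) = 1/(B + 7) = 1/(7 + B))
-40815 + J(-168) = -40815 + 1/(7 - 168) = -40815 + 1/(-161) = -40815 - 1/161 = -6571216/161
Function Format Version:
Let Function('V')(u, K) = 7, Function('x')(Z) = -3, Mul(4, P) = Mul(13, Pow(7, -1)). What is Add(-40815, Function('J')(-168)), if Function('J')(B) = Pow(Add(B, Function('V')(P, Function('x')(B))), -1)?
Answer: Rational(-6571216, 161) ≈ -40815.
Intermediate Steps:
P = Rational(13, 28) (P = Mul(Rational(1, 4), Mul(13, Pow(7, -1))) = Mul(Rational(1, 4), Mul(13, Rational(1, 7))) = Mul(Rational(1, 4), Rational(13, 7)) = Rational(13, 28) ≈ 0.46429)
Function('J')(B) = Pow(Add(7, B), -1) (Function('J')(B) = Pow(Add(B, 7), -1) = Pow(Add(7, B), -1))
Add(-40815, Function('J')(-168)) = Add(-40815, Pow(Add(7, -168), -1)) = Add(-40815, Pow(-161, -1)) = Add(-40815, Rational(-1, 161)) = Rational(-6571216, 161)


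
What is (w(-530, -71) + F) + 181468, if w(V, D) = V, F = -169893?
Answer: 11045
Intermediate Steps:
(w(-530, -71) + F) + 181468 = (-530 - 169893) + 181468 = -170423 + 181468 = 11045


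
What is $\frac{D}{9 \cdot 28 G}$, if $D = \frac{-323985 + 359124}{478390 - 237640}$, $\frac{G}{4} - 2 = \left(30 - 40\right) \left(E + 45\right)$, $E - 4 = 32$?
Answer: $- \frac{11713}{65360736000} \approx -1.7921 \cdot 10^{-7}$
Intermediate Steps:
$E = 36$ ($E = 4 + 32 = 36$)
$G = -3232$ ($G = 8 + 4 \left(30 - 40\right) \left(36 + 45\right) = 8 + 4 \left(\left(-10\right) 81\right) = 8 + 4 \left(-810\right) = 8 - 3240 = -3232$)
$D = \frac{11713}{80250}$ ($D = \frac{35139}{240750} = 35139 \cdot \frac{1}{240750} = \frac{11713}{80250} \approx 0.14596$)
$\frac{D}{9 \cdot 28 G} = \frac{11713}{80250 \cdot 9 \cdot 28 \left(-3232\right)} = \frac{11713}{80250 \cdot 252 \left(-3232\right)} = \frac{11713}{80250 \left(-814464\right)} = \frac{11713}{80250} \left(- \frac{1}{814464}\right) = - \frac{11713}{65360736000}$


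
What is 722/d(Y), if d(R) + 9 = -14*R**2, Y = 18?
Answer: -722/4545 ≈ -0.15886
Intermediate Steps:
d(R) = -9 - 14*R**2
722/d(Y) = 722/(-9 - 14*18**2) = 722/(-9 - 14*324) = 722/(-9 - 4536) = 722/(-4545) = 722*(-1/4545) = -722/4545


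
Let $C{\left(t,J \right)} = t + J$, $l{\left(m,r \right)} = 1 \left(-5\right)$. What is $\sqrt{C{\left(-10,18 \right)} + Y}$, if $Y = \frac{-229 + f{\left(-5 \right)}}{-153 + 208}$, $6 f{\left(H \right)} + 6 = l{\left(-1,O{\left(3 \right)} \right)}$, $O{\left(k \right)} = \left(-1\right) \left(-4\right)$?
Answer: $\frac{\sqrt{16566}}{66} \approx 1.9501$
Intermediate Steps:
$O{\left(k \right)} = 4$
$l{\left(m,r \right)} = -5$
$C{\left(t,J \right)} = J + t$
$f{\left(H \right)} = - \frac{11}{6}$ ($f{\left(H \right)} = -1 + \frac{1}{6} \left(-5\right) = -1 - \frac{5}{6} = - \frac{11}{6}$)
$Y = - \frac{277}{66}$ ($Y = \frac{-229 - \frac{11}{6}}{-153 + 208} = - \frac{1385}{6 \cdot 55} = \left(- \frac{1385}{6}\right) \frac{1}{55} = - \frac{277}{66} \approx -4.197$)
$\sqrt{C{\left(-10,18 \right)} + Y} = \sqrt{\left(18 - 10\right) - \frac{277}{66}} = \sqrt{8 - \frac{277}{66}} = \sqrt{\frac{251}{66}} = \frac{\sqrt{16566}}{66}$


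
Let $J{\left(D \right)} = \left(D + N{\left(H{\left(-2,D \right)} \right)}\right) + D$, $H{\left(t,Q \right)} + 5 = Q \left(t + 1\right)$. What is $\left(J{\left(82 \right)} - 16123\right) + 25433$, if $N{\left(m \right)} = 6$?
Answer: $9480$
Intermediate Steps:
$H{\left(t,Q \right)} = -5 + Q \left(1 + t\right)$ ($H{\left(t,Q \right)} = -5 + Q \left(t + 1\right) = -5 + Q \left(1 + t\right)$)
$J{\left(D \right)} = 6 + 2 D$ ($J{\left(D \right)} = \left(D + 6\right) + D = \left(6 + D\right) + D = 6 + 2 D$)
$\left(J{\left(82 \right)} - 16123\right) + 25433 = \left(\left(6 + 2 \cdot 82\right) - 16123\right) + 25433 = \left(\left(6 + 164\right) - 16123\right) + 25433 = \left(170 - 16123\right) + 25433 = -15953 + 25433 = 9480$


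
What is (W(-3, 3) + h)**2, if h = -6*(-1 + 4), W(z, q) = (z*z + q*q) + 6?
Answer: 36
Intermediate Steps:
W(z, q) = 6 + q**2 + z**2 (W(z, q) = (z**2 + q**2) + 6 = (q**2 + z**2) + 6 = 6 + q**2 + z**2)
h = -18 (h = -6*3 = -18)
(W(-3, 3) + h)**2 = ((6 + 3**2 + (-3)**2) - 18)**2 = ((6 + 9 + 9) - 18)**2 = (24 - 18)**2 = 6**2 = 36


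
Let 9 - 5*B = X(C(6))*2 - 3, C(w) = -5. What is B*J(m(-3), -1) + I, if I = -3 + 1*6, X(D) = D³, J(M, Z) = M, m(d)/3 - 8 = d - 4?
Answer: 801/5 ≈ 160.20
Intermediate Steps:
m(d) = 12 + 3*d (m(d) = 24 + 3*(d - 4) = 24 + 3*(-4 + d) = 24 + (-12 + 3*d) = 12 + 3*d)
I = 3 (I = -3 + 6 = 3)
B = 262/5 (B = 9/5 - ((-5)³*2 - 3)/5 = 9/5 - (-125*2 - 3)/5 = 9/5 - (-250 - 3)/5 = 9/5 - ⅕*(-253) = 9/5 + 253/5 = 262/5 ≈ 52.400)
B*J(m(-3), -1) + I = 262*(12 + 3*(-3))/5 + 3 = 262*(12 - 9)/5 + 3 = (262/5)*3 + 3 = 786/5 + 3 = 801/5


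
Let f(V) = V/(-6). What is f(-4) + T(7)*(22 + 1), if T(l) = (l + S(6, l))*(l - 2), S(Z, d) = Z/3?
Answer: 3107/3 ≈ 1035.7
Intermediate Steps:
S(Z, d) = Z/3 (S(Z, d) = Z*(⅓) = Z/3)
f(V) = -V/6 (f(V) = V*(-⅙) = -V/6)
T(l) = (-2 + l)*(2 + l) (T(l) = (l + (⅓)*6)*(l - 2) = (l + 2)*(-2 + l) = (2 + l)*(-2 + l) = (-2 + l)*(2 + l))
f(-4) + T(7)*(22 + 1) = -⅙*(-4) + (-4 + 7²)*(22 + 1) = ⅔ + (-4 + 49)*23 = ⅔ + 45*23 = ⅔ + 1035 = 3107/3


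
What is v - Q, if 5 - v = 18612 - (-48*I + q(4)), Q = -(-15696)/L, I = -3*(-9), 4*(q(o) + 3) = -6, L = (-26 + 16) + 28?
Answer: -41559/2 ≈ -20780.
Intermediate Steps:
L = 18 (L = -10 + 28 = 18)
q(o) = -9/2 (q(o) = -3 + (1/4)*(-6) = -3 - 3/2 = -9/2)
I = 27
Q = 872 (Q = -(-15696)/18 = -218*(-4) = 872)
v = -39815/2 (v = 5 - (18612 - (-48*27 - 9/2)) = 5 - (18612 - (-1296 - 9/2)) = 5 - (18612 - 1*(-2601/2)) = 5 - (18612 + 2601/2) = 5 - 1*39825/2 = 5 - 39825/2 = -39815/2 ≈ -19908.)
v - Q = -39815/2 - 1*872 = -39815/2 - 872 = -41559/2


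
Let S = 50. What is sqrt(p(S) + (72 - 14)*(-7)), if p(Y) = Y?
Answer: 2*I*sqrt(89) ≈ 18.868*I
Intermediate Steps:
sqrt(p(S) + (72 - 14)*(-7)) = sqrt(50 + (72 - 14)*(-7)) = sqrt(50 + 58*(-7)) = sqrt(50 - 406) = sqrt(-356) = 2*I*sqrt(89)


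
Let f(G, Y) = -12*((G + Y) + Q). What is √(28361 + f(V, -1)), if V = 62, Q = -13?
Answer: √27785 ≈ 166.69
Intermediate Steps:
f(G, Y) = 156 - 12*G - 12*Y (f(G, Y) = -12*((G + Y) - 13) = -12*(-13 + G + Y) = 156 - 12*G - 12*Y)
√(28361 + f(V, -1)) = √(28361 + (156 - 12*62 - 12*(-1))) = √(28361 + (156 - 744 + 12)) = √(28361 - 576) = √27785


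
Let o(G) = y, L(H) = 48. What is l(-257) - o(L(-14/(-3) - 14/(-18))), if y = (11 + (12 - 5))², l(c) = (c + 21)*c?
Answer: 60328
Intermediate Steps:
l(c) = c*(21 + c) (l(c) = (21 + c)*c = c*(21 + c))
y = 324 (y = (11 + 7)² = 18² = 324)
o(G) = 324
l(-257) - o(L(-14/(-3) - 14/(-18))) = -257*(21 - 257) - 1*324 = -257*(-236) - 324 = 60652 - 324 = 60328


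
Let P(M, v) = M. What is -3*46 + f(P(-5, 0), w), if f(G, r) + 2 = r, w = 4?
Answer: -136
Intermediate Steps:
f(G, r) = -2 + r
-3*46 + f(P(-5, 0), w) = -3*46 + (-2 + 4) = -138 + 2 = -136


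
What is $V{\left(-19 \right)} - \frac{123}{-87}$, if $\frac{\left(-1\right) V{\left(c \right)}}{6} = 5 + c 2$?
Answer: $\frac{5783}{29} \approx 199.41$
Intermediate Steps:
$V{\left(c \right)} = -30 - 12 c$ ($V{\left(c \right)} = - 6 \left(5 + c 2\right) = - 6 \left(5 + 2 c\right) = -30 - 12 c$)
$V{\left(-19 \right)} - \frac{123}{-87} = \left(-30 - -228\right) - \frac{123}{-87} = \left(-30 + 228\right) - - \frac{41}{29} = 198 + \frac{41}{29} = \frac{5783}{29}$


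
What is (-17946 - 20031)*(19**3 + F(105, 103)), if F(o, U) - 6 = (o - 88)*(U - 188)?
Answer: -205835340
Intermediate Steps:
F(o, U) = 6 + (-188 + U)*(-88 + o) (F(o, U) = 6 + (o - 88)*(U - 188) = 6 + (-88 + o)*(-188 + U) = 6 + (-188 + U)*(-88 + o))
(-17946 - 20031)*(19**3 + F(105, 103)) = (-17946 - 20031)*(19**3 + (16550 - 188*105 - 88*103 + 103*105)) = -37977*(6859 + (16550 - 19740 - 9064 + 10815)) = -37977*(6859 - 1439) = -37977*5420 = -205835340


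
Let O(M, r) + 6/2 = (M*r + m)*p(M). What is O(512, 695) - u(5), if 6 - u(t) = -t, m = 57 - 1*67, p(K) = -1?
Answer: -355844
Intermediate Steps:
m = -10 (m = 57 - 67 = -10)
O(M, r) = 7 - M*r (O(M, r) = -3 + (M*r - 10)*(-1) = -3 + (-10 + M*r)*(-1) = -3 + (10 - M*r) = 7 - M*r)
u(t) = 6 + t (u(t) = 6 - (-1)*t = 6 + t)
O(512, 695) - u(5) = (7 - 1*512*695) - (6 + 5) = (7 - 355840) - 1*11 = -355833 - 11 = -355844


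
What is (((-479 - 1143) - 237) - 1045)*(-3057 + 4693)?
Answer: -4750944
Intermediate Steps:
(((-479 - 1143) - 237) - 1045)*(-3057 + 4693) = ((-1622 - 237) - 1045)*1636 = (-1859 - 1045)*1636 = -2904*1636 = -4750944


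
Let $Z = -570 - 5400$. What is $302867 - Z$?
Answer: $308837$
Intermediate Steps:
$Z = -5970$ ($Z = -570 - 5400 = -5970$)
$302867 - Z = 302867 - -5970 = 302867 + 5970 = 308837$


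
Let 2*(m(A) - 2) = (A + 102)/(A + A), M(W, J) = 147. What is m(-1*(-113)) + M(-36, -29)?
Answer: 67563/452 ≈ 149.48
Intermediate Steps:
m(A) = 2 + (102 + A)/(4*A) (m(A) = 2 + ((A + 102)/(A + A))/2 = 2 + ((102 + A)/((2*A)))/2 = 2 + ((102 + A)*(1/(2*A)))/2 = 2 + ((102 + A)/(2*A))/2 = 2 + (102 + A)/(4*A))
m(-1*(-113)) + M(-36, -29) = 3*(34 + 3*(-1*(-113)))/(4*((-1*(-113)))) + 147 = (¾)*(34 + 3*113)/113 + 147 = (¾)*(1/113)*(34 + 339) + 147 = (¾)*(1/113)*373 + 147 = 1119/452 + 147 = 67563/452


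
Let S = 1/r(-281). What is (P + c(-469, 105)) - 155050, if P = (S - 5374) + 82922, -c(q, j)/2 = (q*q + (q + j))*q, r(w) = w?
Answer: 57859160003/281 ≈ 2.0590e+8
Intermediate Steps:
S = -1/281 (S = 1/(-281) = -1/281 ≈ -0.0035587)
c(q, j) = -2*q*(j + q + q²) (c(q, j) = -2*(q*q + (q + j))*q = -2*(q² + (j + q))*q = -2*(j + q + q²)*q = -2*q*(j + q + q²))
P = 21790987/281 (P = (-1/281 - 5374) + 82922 = -1510095/281 + 82922 = 21790987/281 ≈ 77548.)
(P + c(-469, 105)) - 155050 = (21790987/281 - 2*(-469)*(105 - 469 + (-469)²)) - 155050 = (21790987/281 - 2*(-469)*(105 - 469 + 219961)) - 155050 = (21790987/281 - 2*(-469)*219597) - 155050 = (21790987/281 + 205981986) - 155050 = 57902729053/281 - 155050 = 57859160003/281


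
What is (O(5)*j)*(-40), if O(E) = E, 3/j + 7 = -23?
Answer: 20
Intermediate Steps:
j = -1/10 (j = 3/(-7 - 23) = 3/(-30) = 3*(-1/30) = -1/10 ≈ -0.10000)
(O(5)*j)*(-40) = (5*(-1/10))*(-40) = -1/2*(-40) = 20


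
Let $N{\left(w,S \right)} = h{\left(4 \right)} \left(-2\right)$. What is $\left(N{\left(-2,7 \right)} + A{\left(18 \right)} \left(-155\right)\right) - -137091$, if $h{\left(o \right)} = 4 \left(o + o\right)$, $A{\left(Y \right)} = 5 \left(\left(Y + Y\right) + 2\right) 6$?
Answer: $-39673$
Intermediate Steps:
$A{\left(Y \right)} = 60 + 60 Y$ ($A{\left(Y \right)} = 5 \left(2 Y + 2\right) 6 = 5 \left(2 + 2 Y\right) 6 = \left(10 + 10 Y\right) 6 = 60 + 60 Y$)
$h{\left(o \right)} = 8 o$ ($h{\left(o \right)} = 4 \cdot 2 o = 8 o$)
$N{\left(w,S \right)} = -64$ ($N{\left(w,S \right)} = 8 \cdot 4 \left(-2\right) = 32 \left(-2\right) = -64$)
$\left(N{\left(-2,7 \right)} + A{\left(18 \right)} \left(-155\right)\right) - -137091 = \left(-64 + \left(60 + 60 \cdot 18\right) \left(-155\right)\right) - -137091 = \left(-64 + \left(60 + 1080\right) \left(-155\right)\right) + 137091 = \left(-64 + 1140 \left(-155\right)\right) + 137091 = \left(-64 - 176700\right) + 137091 = -176764 + 137091 = -39673$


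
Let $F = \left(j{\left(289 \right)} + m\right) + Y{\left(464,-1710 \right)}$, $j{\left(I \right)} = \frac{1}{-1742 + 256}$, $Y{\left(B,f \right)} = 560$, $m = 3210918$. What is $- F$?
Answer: $- \frac{4772256307}{1486} \approx -3.2115 \cdot 10^{6}$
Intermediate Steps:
$j{\left(I \right)} = - \frac{1}{1486}$ ($j{\left(I \right)} = \frac{1}{-1486} = - \frac{1}{1486}$)
$F = \frac{4772256307}{1486}$ ($F = \left(- \frac{1}{1486} + 3210918\right) + 560 = \frac{4771424147}{1486} + 560 = \frac{4772256307}{1486} \approx 3.2115 \cdot 10^{6}$)
$- F = \left(-1\right) \frac{4772256307}{1486} = - \frac{4772256307}{1486}$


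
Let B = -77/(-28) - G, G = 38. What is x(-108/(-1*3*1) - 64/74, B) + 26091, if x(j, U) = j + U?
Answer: 3861451/148 ≈ 26091.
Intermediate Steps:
B = -141/4 (B = -77/(-28) - 1*38 = -77*(-1/28) - 38 = 11/4 - 38 = -141/4 ≈ -35.250)
x(j, U) = U + j
x(-108/(-1*3*1) - 64/74, B) + 26091 = (-141/4 + (-108/(-1*3*1) - 64/74)) + 26091 = (-141/4 + (-108/((-3*1)) - 64*1/74)) + 26091 = (-141/4 + (-108/(-3) - 32/37)) + 26091 = (-141/4 + (-108*(-⅓) - 32/37)) + 26091 = (-141/4 + (36 - 32/37)) + 26091 = (-141/4 + 1300/37) + 26091 = -17/148 + 26091 = 3861451/148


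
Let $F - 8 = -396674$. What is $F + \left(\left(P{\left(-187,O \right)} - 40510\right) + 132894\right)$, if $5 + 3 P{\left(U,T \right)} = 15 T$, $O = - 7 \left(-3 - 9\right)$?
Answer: $- \frac{911591}{3} \approx -3.0386 \cdot 10^{5}$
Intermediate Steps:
$F = -396666$ ($F = 8 - 396674 = -396666$)
$O = 84$ ($O = \left(-7\right) \left(-12\right) = 84$)
$P{\left(U,T \right)} = - \frac{5}{3} + 5 T$ ($P{\left(U,T \right)} = - \frac{5}{3} + \frac{15 T}{3} = - \frac{5}{3} + 5 T$)
$F + \left(\left(P{\left(-187,O \right)} - 40510\right) + 132894\right) = -396666 + \left(\left(\left(- \frac{5}{3} + 5 \cdot 84\right) - 40510\right) + 132894\right) = -396666 + \left(\left(\left(- \frac{5}{3} + 420\right) - 40510\right) + 132894\right) = -396666 + \left(\left(\frac{1255}{3} - 40510\right) + 132894\right) = -396666 + \left(- \frac{120275}{3} + 132894\right) = -396666 + \frac{278407}{3} = - \frac{911591}{3}$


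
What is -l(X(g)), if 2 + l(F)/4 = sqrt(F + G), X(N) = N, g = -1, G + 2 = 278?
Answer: 8 - 20*sqrt(11) ≈ -58.333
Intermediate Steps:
G = 276 (G = -2 + 278 = 276)
l(F) = -8 + 4*sqrt(276 + F) (l(F) = -8 + 4*sqrt(F + 276) = -8 + 4*sqrt(276 + F))
-l(X(g)) = -(-8 + 4*sqrt(276 - 1)) = -(-8 + 4*sqrt(275)) = -(-8 + 4*(5*sqrt(11))) = -(-8 + 20*sqrt(11)) = 8 - 20*sqrt(11)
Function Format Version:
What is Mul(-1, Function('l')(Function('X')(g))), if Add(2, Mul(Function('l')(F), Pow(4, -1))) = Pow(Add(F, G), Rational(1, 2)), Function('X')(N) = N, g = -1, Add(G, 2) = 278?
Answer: Add(8, Mul(-20, Pow(11, Rational(1, 2)))) ≈ -58.333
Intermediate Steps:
G = 276 (G = Add(-2, 278) = 276)
Function('l')(F) = Add(-8, Mul(4, Pow(Add(276, F), Rational(1, 2)))) (Function('l')(F) = Add(-8, Mul(4, Pow(Add(F, 276), Rational(1, 2)))) = Add(-8, Mul(4, Pow(Add(276, F), Rational(1, 2)))))
Mul(-1, Function('l')(Function('X')(g))) = Mul(-1, Add(-8, Mul(4, Pow(Add(276, -1), Rational(1, 2))))) = Mul(-1, Add(-8, Mul(4, Pow(275, Rational(1, 2))))) = Mul(-1, Add(-8, Mul(4, Mul(5, Pow(11, Rational(1, 2)))))) = Mul(-1, Add(-8, Mul(20, Pow(11, Rational(1, 2))))) = Add(8, Mul(-20, Pow(11, Rational(1, 2))))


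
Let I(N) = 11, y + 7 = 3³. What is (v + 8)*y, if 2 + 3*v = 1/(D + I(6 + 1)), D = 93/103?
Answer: 90250/613 ≈ 147.23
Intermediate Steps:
y = 20 (y = -7 + 3³ = -7 + 27 = 20)
D = 93/103 (D = 93*(1/103) = 93/103 ≈ 0.90291)
v = -783/1226 (v = -⅔ + 1/(3*(93/103 + 11)) = -⅔ + 1/(3*(1226/103)) = -⅔ + (⅓)*(103/1226) = -⅔ + 103/3678 = -783/1226 ≈ -0.63866)
(v + 8)*y = (-783/1226 + 8)*20 = (9025/1226)*20 = 90250/613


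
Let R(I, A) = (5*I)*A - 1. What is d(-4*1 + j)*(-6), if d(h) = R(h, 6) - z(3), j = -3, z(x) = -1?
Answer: 1260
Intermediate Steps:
R(I, A) = -1 + 5*A*I (R(I, A) = 5*A*I - 1 = -1 + 5*A*I)
d(h) = 30*h (d(h) = (-1 + 5*6*h) - 1*(-1) = (-1 + 30*h) + 1 = 30*h)
d(-4*1 + j)*(-6) = (30*(-4*1 - 3))*(-6) = (30*(-4 - 3))*(-6) = (30*(-7))*(-6) = -210*(-6) = 1260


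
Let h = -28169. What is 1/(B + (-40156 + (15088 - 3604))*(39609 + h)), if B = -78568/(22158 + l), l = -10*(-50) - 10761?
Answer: -11897/3902307447528 ≈ -3.0487e-9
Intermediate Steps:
l = -10261 (l = 500 - 10761 = -10261)
B = -78568/11897 (B = -78568/(22158 - 10261) = -78568/11897 ≈ -6.6040)
1/(B + (-40156 + (15088 - 3604))*(39609 + h)) = 1/(-78568/11897 + (-40156 + (15088 - 3604))*(39609 - 28169)) = 1/(-78568/11897 + (-40156 + 11484)*11440) = 1/(-78568/11897 - 28672*11440) = 1/(-78568/11897 - 328007680) = 1/(-3902307447528/11897) = -11897/3902307447528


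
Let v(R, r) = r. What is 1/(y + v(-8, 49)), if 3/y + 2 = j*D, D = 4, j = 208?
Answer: 830/40673 ≈ 0.020407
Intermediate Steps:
y = 3/830 (y = 3/(-2 + 208*4) = 3/(-2 + 832) = 3/830 ≈ 0.0036145)
1/(y + v(-8, 49)) = 1/(3/830 + 49) = 1/(40673/830) = 830/40673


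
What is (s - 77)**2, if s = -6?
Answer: 6889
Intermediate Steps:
(s - 77)**2 = (-6 - 77)**2 = (-83)**2 = 6889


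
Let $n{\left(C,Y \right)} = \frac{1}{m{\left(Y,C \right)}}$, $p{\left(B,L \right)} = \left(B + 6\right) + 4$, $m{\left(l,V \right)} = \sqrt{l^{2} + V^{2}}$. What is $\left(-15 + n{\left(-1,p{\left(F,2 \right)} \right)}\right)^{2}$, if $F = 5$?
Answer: $\frac{\left(3390 - \sqrt{226}\right)^{2}}{51076} \approx 223.01$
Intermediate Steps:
$m{\left(l,V \right)} = \sqrt{V^{2} + l^{2}}$
$p{\left(B,L \right)} = 10 + B$ ($p{\left(B,L \right)} = \left(6 + B\right) + 4 = 10 + B$)
$n{\left(C,Y \right)} = \frac{1}{\sqrt{C^{2} + Y^{2}}}$
$\left(-15 + n{\left(-1,p{\left(F,2 \right)} \right)}\right)^{2} = \left(-15 + \frac{1}{\sqrt{\left(-1\right)^{2} + \left(10 + 5\right)^{2}}}\right)^{2} = \left(-15 + \frac{1}{\sqrt{1 + 15^{2}}}\right)^{2} = \left(-15 + \frac{1}{\sqrt{1 + 225}}\right)^{2} = \left(-15 + \frac{1}{\sqrt{226}}\right)^{2} = \left(-15 + \frac{\sqrt{226}}{226}\right)^{2}$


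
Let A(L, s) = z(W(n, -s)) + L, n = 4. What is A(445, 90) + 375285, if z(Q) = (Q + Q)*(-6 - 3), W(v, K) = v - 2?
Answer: 375694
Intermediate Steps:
W(v, K) = -2 + v
z(Q) = -18*Q (z(Q) = (2*Q)*(-9) = -18*Q)
A(L, s) = -36 + L (A(L, s) = -18*(-2 + 4) + L = -18*2 + L = -36 + L)
A(445, 90) + 375285 = (-36 + 445) + 375285 = 409 + 375285 = 375694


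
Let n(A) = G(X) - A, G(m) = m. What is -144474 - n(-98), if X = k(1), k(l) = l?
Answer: -144573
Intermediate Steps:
X = 1
n(A) = 1 - A
-144474 - n(-98) = -144474 - (1 - 1*(-98)) = -144474 - (1 + 98) = -144474 - 1*99 = -144474 - 99 = -144573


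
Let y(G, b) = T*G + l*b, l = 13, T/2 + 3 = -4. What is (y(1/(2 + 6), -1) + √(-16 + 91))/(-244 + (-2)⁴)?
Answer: 59/912 - 5*√3/228 ≈ 0.026709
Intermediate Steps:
T = -14 (T = -6 + 2*(-4) = -6 - 8 = -14)
y(G, b) = -14*G + 13*b
(y(1/(2 + 6), -1) + √(-16 + 91))/(-244 + (-2)⁴) = ((-14/(2 + 6) + 13*(-1)) + √(-16 + 91))/(-244 + (-2)⁴) = ((-14/8 - 13) + √75)/(-244 + 16) = ((-14*⅛ - 13) + 5*√3)/(-228) = ((-7/4 - 13) + 5*√3)*(-1/228) = (-59/4 + 5*√3)*(-1/228) = 59/912 - 5*√3/228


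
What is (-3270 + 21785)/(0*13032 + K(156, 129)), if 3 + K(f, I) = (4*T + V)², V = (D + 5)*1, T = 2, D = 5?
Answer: 18515/321 ≈ 57.679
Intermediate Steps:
V = 10 (V = (5 + 5)*1 = 10*1 = 10)
K(f, I) = 321 (K(f, I) = -3 + (4*2 + 10)² = -3 + (8 + 10)² = -3 + 18² = -3 + 324 = 321)
(-3270 + 21785)/(0*13032 + K(156, 129)) = (-3270 + 21785)/(0*13032 + 321) = 18515/(0 + 321) = 18515/321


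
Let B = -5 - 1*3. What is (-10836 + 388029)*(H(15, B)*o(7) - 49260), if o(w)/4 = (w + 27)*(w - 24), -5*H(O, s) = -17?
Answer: -107727829572/5 ≈ -2.1546e+10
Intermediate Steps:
B = -8 (B = -5 - 3 = -8)
H(O, s) = 17/5 (H(O, s) = -⅕*(-17) = 17/5)
o(w) = 4*(-24 + w)*(27 + w) (o(w) = 4*((w + 27)*(w - 24)) = 4*((27 + w)*(-24 + w)) = 4*((-24 + w)*(27 + w)) = 4*(-24 + w)*(27 + w))
(-10836 + 388029)*(H(15, B)*o(7) - 49260) = (-10836 + 388029)*(17*(-2592 + 4*7² + 12*7)/5 - 49260) = 377193*(17*(-2592 + 4*49 + 84)/5 - 49260) = 377193*(17*(-2592 + 196 + 84)/5 - 49260) = 377193*((17/5)*(-2312) - 49260) = 377193*(-39304/5 - 49260) = 377193*(-285604/5) = -107727829572/5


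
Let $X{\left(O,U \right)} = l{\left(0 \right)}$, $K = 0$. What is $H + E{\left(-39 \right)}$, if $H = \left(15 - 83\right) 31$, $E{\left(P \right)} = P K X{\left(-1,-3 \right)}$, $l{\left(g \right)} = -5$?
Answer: $-2108$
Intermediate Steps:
$X{\left(O,U \right)} = -5$
$E{\left(P \right)} = 0$ ($E{\left(P \right)} = P 0 \left(-5\right) = 0 \left(-5\right) = 0$)
$H = -2108$ ($H = \left(-68\right) 31 = -2108$)
$H + E{\left(-39 \right)} = -2108 + 0 = -2108$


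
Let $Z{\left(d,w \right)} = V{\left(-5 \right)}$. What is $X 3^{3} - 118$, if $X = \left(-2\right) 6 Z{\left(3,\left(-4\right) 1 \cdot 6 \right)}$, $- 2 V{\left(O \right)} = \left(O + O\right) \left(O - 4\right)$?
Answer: $14462$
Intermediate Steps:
$V{\left(O \right)} = - O \left(-4 + O\right)$ ($V{\left(O \right)} = - \frac{\left(O + O\right) \left(O - 4\right)}{2} = - \frac{2 O \left(-4 + O\right)}{2} = - O \left(-4 + O\right)$)
$Z{\left(d,w \right)} = -45$ ($Z{\left(d,w \right)} = - 5 \left(4 - -5\right) = - 5 \left(4 + 5\right) = \left(-5\right) 9 = -45$)
$X = 540$ ($X = \left(-2\right) 6 \left(-45\right) = \left(-12\right) \left(-45\right) = 540$)
$X 3^{3} - 118 = 540 \cdot 3^{3} - 118 = 540 \cdot 27 - 118 = 14580 - 118 = 14462$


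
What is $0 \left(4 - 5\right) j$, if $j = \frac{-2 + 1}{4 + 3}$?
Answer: $0$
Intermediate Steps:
$j = - \frac{1}{7} \approx -0.14286$
$0 \left(4 - 5\right) j = 0 \left(4 - 5\right) \left(- \frac{1}{7}\right) = 0 \left(-1\right) \left(- \frac{1}{7}\right) = 0 \left(- \frac{1}{7}\right) = 0$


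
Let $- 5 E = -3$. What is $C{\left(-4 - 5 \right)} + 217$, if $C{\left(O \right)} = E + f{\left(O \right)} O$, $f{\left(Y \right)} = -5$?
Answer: $\frac{1313}{5} \approx 262.6$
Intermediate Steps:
$E = \frac{3}{5}$ ($E = \left(- \frac{1}{5}\right) \left(-3\right) = \frac{3}{5} \approx 0.6$)
$C{\left(O \right)} = \frac{3}{5} - 5 O$
$C{\left(-4 - 5 \right)} + 217 = \left(\frac{3}{5} - 5 \left(-4 - 5\right)\right) + 217 = \left(\frac{3}{5} - -45\right) + 217 = \left(\frac{3}{5} + 45\right) + 217 = \frac{228}{5} + 217 = \frac{1313}{5}$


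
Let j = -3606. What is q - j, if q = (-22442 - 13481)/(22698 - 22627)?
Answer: 220103/71 ≈ 3100.0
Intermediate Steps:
q = -35923/71 ≈ -505.96
q - j = -35923/71 - 1*(-3606) = -35923/71 + 3606 = 220103/71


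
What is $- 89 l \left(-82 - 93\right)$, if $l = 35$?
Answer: $545125$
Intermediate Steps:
$- 89 l \left(-82 - 93\right) = \left(-89\right) 35 \left(-82 - 93\right) = - 3115 \left(-82 - 93\right) = \left(-3115\right) \left(-175\right) = 545125$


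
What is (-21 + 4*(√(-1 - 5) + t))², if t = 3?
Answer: (9 - 4*I*√6)² ≈ -15.0 - 176.36*I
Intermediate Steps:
(-21 + 4*(√(-1 - 5) + t))² = (-21 + 4*(√(-1 - 5) + 3))² = (-21 + 4*(√(-6) + 3))² = (-21 + 4*(I*√6 + 3))² = (-21 + 4*(3 + I*√6))² = (-21 + (12 + 4*I*√6))² = (-9 + 4*I*√6)²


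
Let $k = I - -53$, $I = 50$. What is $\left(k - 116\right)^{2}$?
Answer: $169$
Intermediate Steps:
$k = 103$ ($k = 50 - -53 = 50 + 53 = 103$)
$\left(k - 116\right)^{2} = \left(103 - 116\right)^{2} = \left(-13\right)^{2} = 169$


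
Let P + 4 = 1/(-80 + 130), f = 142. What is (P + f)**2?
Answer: 47623801/2500 ≈ 19050.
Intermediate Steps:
P = -199/50 (P = -4 + 1/(-80 + 130) = -4 + 1/50 = -199/50 ≈ -3.9800)
(P + f)**2 = (-199/50 + 142)**2 = (6901/50)**2 = 47623801/2500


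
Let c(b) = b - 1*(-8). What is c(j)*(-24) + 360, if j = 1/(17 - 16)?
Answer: 144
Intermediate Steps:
j = 1 (j = 1/1 = 1)
c(b) = 8 + b (c(b) = b + 8 = 8 + b)
c(j)*(-24) + 360 = (8 + 1)*(-24) + 360 = 9*(-24) + 360 = -216 + 360 = 144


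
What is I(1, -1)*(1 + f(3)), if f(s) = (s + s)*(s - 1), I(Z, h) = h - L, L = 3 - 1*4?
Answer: 0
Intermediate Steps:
L = -1 (L = 3 - 4 = -1)
I(Z, h) = 1 + h (I(Z, h) = h - 1*(-1) = h + 1 = 1 + h)
f(s) = 2*s*(-1 + s) (f(s) = (2*s)*(-1 + s) = 2*s*(-1 + s))
I(1, -1)*(1 + f(3)) = (1 - 1)*(1 + 2*3*(-1 + 3)) = 0*(1 + 2*3*2) = 0*(1 + 12) = 0*13 = 0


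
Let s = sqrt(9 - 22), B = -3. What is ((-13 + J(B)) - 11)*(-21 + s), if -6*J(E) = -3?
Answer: 987/2 - 47*I*sqrt(13)/2 ≈ 493.5 - 84.73*I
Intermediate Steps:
J(E) = 1/2 (J(E) = -1/6*(-3) = 1/2)
s = I*sqrt(13) (s = sqrt(-13) = I*sqrt(13) ≈ 3.6056*I)
((-13 + J(B)) - 11)*(-21 + s) = ((-13 + 1/2) - 11)*(-21 + I*sqrt(13)) = (-25/2 - 11)*(-21 + I*sqrt(13)) = -47*(-21 + I*sqrt(13))/2 = 987/2 - 47*I*sqrt(13)/2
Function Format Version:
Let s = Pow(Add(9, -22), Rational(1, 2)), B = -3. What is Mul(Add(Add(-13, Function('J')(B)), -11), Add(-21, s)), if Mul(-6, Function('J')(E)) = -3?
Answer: Add(Rational(987, 2), Mul(Rational(-47, 2), I, Pow(13, Rational(1, 2)))) ≈ Add(493.50, Mul(-84.730, I))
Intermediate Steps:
Function('J')(E) = Rational(1, 2) (Function('J')(E) = Mul(Rational(-1, 6), -3) = Rational(1, 2))
s = Mul(I, Pow(13, Rational(1, 2))) (s = Pow(-13, Rational(1, 2)) = Mul(I, Pow(13, Rational(1, 2))) ≈ Mul(3.6056, I))
Mul(Add(Add(-13, Function('J')(B)), -11), Add(-21, s)) = Mul(Add(Add(-13, Rational(1, 2)), -11), Add(-21, Mul(I, Pow(13, Rational(1, 2))))) = Mul(Add(Rational(-25, 2), -11), Add(-21, Mul(I, Pow(13, Rational(1, 2))))) = Mul(Rational(-47, 2), Add(-21, Mul(I, Pow(13, Rational(1, 2))))) = Add(Rational(987, 2), Mul(Rational(-47, 2), I, Pow(13, Rational(1, 2))))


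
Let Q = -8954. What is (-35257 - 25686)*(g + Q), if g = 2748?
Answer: 378212258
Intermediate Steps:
(-35257 - 25686)*(g + Q) = (-35257 - 25686)*(2748 - 8954) = -60943*(-6206) = 378212258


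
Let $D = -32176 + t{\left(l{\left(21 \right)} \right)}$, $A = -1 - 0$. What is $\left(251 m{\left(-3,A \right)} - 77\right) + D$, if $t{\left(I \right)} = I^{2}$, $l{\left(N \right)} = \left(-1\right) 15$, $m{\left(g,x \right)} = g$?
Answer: $-32781$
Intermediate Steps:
$A = -1$ ($A = -1 + 0 = -1$)
$l{\left(N \right)} = -15$
$D = -31951$ ($D = -32176 + \left(-15\right)^{2} = -32176 + 225 = -31951$)
$\left(251 m{\left(-3,A \right)} - 77\right) + D = \left(251 \left(-3\right) - 77\right) - 31951 = \left(-753 - 77\right) - 31951 = -830 - 31951 = -32781$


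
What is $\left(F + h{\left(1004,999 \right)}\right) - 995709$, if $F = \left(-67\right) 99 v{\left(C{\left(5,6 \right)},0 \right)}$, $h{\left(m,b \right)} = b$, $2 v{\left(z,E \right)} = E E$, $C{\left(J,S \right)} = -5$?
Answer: $-994710$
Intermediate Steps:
$v{\left(z,E \right)} = \frac{E^{2}}{2}$ ($v{\left(z,E \right)} = \frac{E E}{2} = \frac{E^{2}}{2}$)
$F = 0$ ($F = \left(-67\right) 99 \frac{0^{2}}{2} = - 6633 \cdot \frac{1}{2} \cdot 0 = \left(-6633\right) 0 = 0$)
$\left(F + h{\left(1004,999 \right)}\right) - 995709 = \left(0 + 999\right) - 995709 = 999 - 995709 = -994710$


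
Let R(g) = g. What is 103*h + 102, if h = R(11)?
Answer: 1235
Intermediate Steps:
h = 11
103*h + 102 = 103*11 + 102 = 1133 + 102 = 1235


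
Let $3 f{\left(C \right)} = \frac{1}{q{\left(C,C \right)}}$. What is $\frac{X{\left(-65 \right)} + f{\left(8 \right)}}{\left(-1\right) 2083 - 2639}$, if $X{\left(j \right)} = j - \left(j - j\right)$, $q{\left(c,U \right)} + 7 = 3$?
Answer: $\frac{781}{56664} \approx 0.013783$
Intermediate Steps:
$q{\left(c,U \right)} = -4$ ($q{\left(c,U \right)} = -7 + 3 = -4$)
$f{\left(C \right)} = - \frac{1}{12}$ ($f{\left(C \right)} = \frac{1}{3 \left(-4\right)} = \frac{1}{3} \left(- \frac{1}{4}\right) = - \frac{1}{12}$)
$X{\left(j \right)} = j$ ($X{\left(j \right)} = j - 0 = j + 0 = j$)
$\frac{X{\left(-65 \right)} + f{\left(8 \right)}}{\left(-1\right) 2083 - 2639} = \frac{-65 - \frac{1}{12}}{\left(-1\right) 2083 - 2639} = - \frac{781}{12 \left(-2083 - 2639\right)} = - \frac{781}{12 \left(-4722\right)} = \left(- \frac{781}{12}\right) \left(- \frac{1}{4722}\right) = \frac{781}{56664}$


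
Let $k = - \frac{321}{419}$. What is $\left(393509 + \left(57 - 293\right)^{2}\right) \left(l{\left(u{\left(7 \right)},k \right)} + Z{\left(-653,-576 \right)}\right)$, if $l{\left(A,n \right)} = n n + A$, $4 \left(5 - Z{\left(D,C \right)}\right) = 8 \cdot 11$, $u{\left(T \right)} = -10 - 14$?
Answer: $- \frac{3187091506800}{175561} \approx -1.8154 \cdot 10^{7}$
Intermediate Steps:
$u{\left(T \right)} = -24$ ($u{\left(T \right)} = -10 - 14 = -24$)
$Z{\left(D,C \right)} = -17$ ($Z{\left(D,C \right)} = 5 - \frac{8 \cdot 11}{4} = 5 - 22 = -17$)
$k = - \frac{321}{419}$ ($k = \left(-321\right) \frac{1}{419} = - \frac{321}{419} \approx -0.76611$)
$l{\left(A,n \right)} = A + n^{2}$ ($l{\left(A,n \right)} = n^{2} + A = A + n^{2}$)
$\left(393509 + \left(57 - 293\right)^{2}\right) \left(l{\left(u{\left(7 \right)},k \right)} + Z{\left(-653,-576 \right)}\right) = \left(393509 + \left(57 - 293\right)^{2}\right) \left(\left(-24 + \left(- \frac{321}{419}\right)^{2}\right) - 17\right) = \left(393509 + \left(-236\right)^{2}\right) \left(\left(-24 + \frac{103041}{175561}\right) - 17\right) = \left(393509 + 55696\right) \left(- \frac{4110423}{175561} - 17\right) = 449205 \left(- \frac{7094960}{175561}\right) = - \frac{3187091506800}{175561}$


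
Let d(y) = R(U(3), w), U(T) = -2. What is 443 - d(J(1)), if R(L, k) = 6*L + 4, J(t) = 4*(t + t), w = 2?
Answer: 451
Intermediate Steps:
J(t) = 8*t (J(t) = 4*(2*t) = 8*t)
R(L, k) = 4 + 6*L
d(y) = -8 (d(y) = 4 + 6*(-2) = 4 - 12 = -8)
443 - d(J(1)) = 443 - 1*(-8) = 443 + 8 = 451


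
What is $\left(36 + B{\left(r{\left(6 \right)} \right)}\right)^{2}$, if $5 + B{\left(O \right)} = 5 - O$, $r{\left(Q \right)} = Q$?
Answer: $900$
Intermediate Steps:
$B{\left(O \right)} = - O$ ($B{\left(O \right)} = -5 - \left(-5 + O\right) = - O$)
$\left(36 + B{\left(r{\left(6 \right)} \right)}\right)^{2} = \left(36 - 6\right)^{2} = 30^{2} = 900$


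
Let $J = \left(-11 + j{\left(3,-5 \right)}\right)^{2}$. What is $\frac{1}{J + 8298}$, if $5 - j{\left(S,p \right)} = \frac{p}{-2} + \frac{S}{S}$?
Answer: $\frac{4}{33553} \approx 0.00011921$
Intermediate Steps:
$j{\left(S,p \right)} = 4 + \frac{p}{2}$ ($j{\left(S,p \right)} = 5 - \left(\frac{p}{-2} + \frac{S}{S}\right) = 5 - \left(p \left(- \frac{1}{2}\right) + 1\right) = 5 - \left(- \frac{p}{2} + 1\right) = 5 - \left(1 - \frac{p}{2}\right) = 5 + \left(-1 + \frac{p}{2}\right) = 4 + \frac{p}{2}$)
$J = \frac{361}{4}$ ($J = \left(-11 + \left(4 + \frac{1}{2} \left(-5\right)\right)\right)^{2} = \left(-11 + \left(4 - \frac{5}{2}\right)\right)^{2} = \left(-11 + \frac{3}{2}\right)^{2} = \left(- \frac{19}{2}\right)^{2} = \frac{361}{4} \approx 90.25$)
$\frac{1}{J + 8298} = \frac{1}{\frac{361}{4} + 8298} = \frac{1}{\frac{33553}{4}} = \frac{4}{33553}$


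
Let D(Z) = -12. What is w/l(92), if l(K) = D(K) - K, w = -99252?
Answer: 24813/26 ≈ 954.35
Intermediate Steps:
l(K) = -12 - K
w/l(92) = -99252/(-12 - 1*92) = -99252/(-12 - 92) = -99252/(-104) = -99252*(-1/104) = 24813/26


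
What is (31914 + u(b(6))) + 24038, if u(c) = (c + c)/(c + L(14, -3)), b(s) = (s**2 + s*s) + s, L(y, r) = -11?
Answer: 3748940/67 ≈ 55954.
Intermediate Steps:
b(s) = s + 2*s**2 (b(s) = (s**2 + s**2) + s = 2*s**2 + s = s + 2*s**2)
u(c) = 2*c/(-11 + c) (u(c) = (c + c)/(c - 11) = (2*c)/(-11 + c) = 2*c/(-11 + c))
(31914 + u(b(6))) + 24038 = (31914 + 2*(6*(1 + 2*6))/(-11 + 6*(1 + 2*6))) + 24038 = (31914 + 2*(6*(1 + 12))/(-11 + 6*(1 + 12))) + 24038 = (31914 + 2*(6*13)/(-11 + 6*13)) + 24038 = (31914 + 2*78/(-11 + 78)) + 24038 = (31914 + 2*78/67) + 24038 = (31914 + 2*78*(1/67)) + 24038 = (31914 + 156/67) + 24038 = 2138394/67 + 24038 = 3748940/67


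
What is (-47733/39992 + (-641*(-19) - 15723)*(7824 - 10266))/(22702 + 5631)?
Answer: 346108636683/1133093336 ≈ 305.45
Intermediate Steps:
(-47733/39992 + (-641*(-19) - 15723)*(7824 - 10266))/(22702 + 5631) = (-47733*1/39992 + (12179 - 15723)*(-2442))/28333 = (-47733/39992 - 3544*(-2442))*(1/28333) = (-47733/39992 + 8654448)*(1/28333) = (346108636683/39992)*(1/28333) = 346108636683/1133093336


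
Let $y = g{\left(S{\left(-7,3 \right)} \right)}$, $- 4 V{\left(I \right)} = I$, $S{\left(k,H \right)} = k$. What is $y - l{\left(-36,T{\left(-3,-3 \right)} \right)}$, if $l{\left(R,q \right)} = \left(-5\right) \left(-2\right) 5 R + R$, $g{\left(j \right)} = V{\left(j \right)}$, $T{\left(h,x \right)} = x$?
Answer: $\frac{7351}{4} \approx 1837.8$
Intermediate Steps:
$V{\left(I \right)} = - \frac{I}{4}$
$g{\left(j \right)} = - \frac{j}{4}$
$l{\left(R,q \right)} = 51 R$ ($l{\left(R,q \right)} = 10 \cdot 5 R + R = 50 R + R = 51 R$)
$y = \frac{7}{4}$ ($y = \left(- \frac{1}{4}\right) \left(-7\right) = \frac{7}{4} \approx 1.75$)
$y - l{\left(-36,T{\left(-3,-3 \right)} \right)} = \frac{7}{4} - 51 \left(-36\right) = \frac{7}{4} - -1836 = \frac{7}{4} + 1836 = \frac{7351}{4}$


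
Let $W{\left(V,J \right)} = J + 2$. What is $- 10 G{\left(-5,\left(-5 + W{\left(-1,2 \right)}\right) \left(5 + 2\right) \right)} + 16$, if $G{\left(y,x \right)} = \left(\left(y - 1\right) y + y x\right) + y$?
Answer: $-584$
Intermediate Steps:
$W{\left(V,J \right)} = 2 + J$
$G{\left(y,x \right)} = y + x y + y \left(-1 + y\right)$ ($G{\left(y,x \right)} = \left(\left(-1 + y\right) y + x y\right) + y = \left(y \left(-1 + y\right) + x y\right) + y = \left(x y + y \left(-1 + y\right)\right) + y = y + x y + y \left(-1 + y\right)$)
$- 10 G{\left(-5,\left(-5 + W{\left(-1,2 \right)}\right) \left(5 + 2\right) \right)} + 16 = - 10 \left(- 5 \left(\left(-5 + \left(2 + 2\right)\right) \left(5 + 2\right) - 5\right)\right) + 16 = - 10 \left(- 5 \left(\left(-5 + 4\right) 7 - 5\right)\right) + 16 = - 10 \left(- 5 \left(\left(-1\right) 7 - 5\right)\right) + 16 = - 10 \left(- 5 \left(-7 - 5\right)\right) + 16 = - 10 \left(\left(-5\right) \left(-12\right)\right) + 16 = \left(-10\right) 60 + 16 = -600 + 16 = -584$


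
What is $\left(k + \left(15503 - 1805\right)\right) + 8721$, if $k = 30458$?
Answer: $52877$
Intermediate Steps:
$\left(k + \left(15503 - 1805\right)\right) + 8721 = \left(30458 + \left(15503 - 1805\right)\right) + 8721 = \left(30458 + 13698\right) + 8721 = 44156 + 8721 = 52877$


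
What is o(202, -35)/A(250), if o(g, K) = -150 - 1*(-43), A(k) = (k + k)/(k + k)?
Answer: -107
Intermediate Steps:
A(k) = 1 (A(k) = (2*k)/((2*k)) = (2*k)*(1/(2*k)) = 1)
o(g, K) = -107 (o(g, K) = -150 + 43 = -107)
o(202, -35)/A(250) = -107/1 = -107*1 = -107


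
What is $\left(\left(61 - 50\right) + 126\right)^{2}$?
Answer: $18769$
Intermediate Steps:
$\left(\left(61 - 50\right) + 126\right)^{2} = \left(11 + 126\right)^{2} = 137^{2} = 18769$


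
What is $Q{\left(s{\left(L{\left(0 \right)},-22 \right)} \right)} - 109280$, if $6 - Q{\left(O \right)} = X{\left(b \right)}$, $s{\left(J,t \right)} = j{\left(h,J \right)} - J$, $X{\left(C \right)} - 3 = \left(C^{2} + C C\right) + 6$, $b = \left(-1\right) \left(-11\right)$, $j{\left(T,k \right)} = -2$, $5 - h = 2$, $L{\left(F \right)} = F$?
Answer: $-109525$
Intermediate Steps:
$h = 3$ ($h = 5 - 2 = 3$)
$b = 11$
$X{\left(C \right)} = 9 + 2 C^{2}$ ($X{\left(C \right)} = 3 + \left(\left(C^{2} + C C\right) + 6\right) = 3 + \left(\left(C^{2} + C^{2}\right) + 6\right) = 3 + \left(2 C^{2} + 6\right) = 3 + \left(6 + 2 C^{2}\right) = 9 + 2 C^{2}$)
$s{\left(J,t \right)} = -2 - J$
$Q{\left(O \right)} = -245$ ($Q{\left(O \right)} = 6 - \left(9 + 2 \cdot 11^{2}\right) = 6 - \left(9 + 2 \cdot 121\right) = 6 - \left(9 + 242\right) = 6 - 251 = -245$)
$Q{\left(s{\left(L{\left(0 \right)},-22 \right)} \right)} - 109280 = -245 - 109280 = -109525$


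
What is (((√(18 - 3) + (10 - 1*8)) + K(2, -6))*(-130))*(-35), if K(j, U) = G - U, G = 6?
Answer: 63700 + 4550*√15 ≈ 81322.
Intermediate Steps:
K(j, U) = 6 - U
(((√(18 - 3) + (10 - 1*8)) + K(2, -6))*(-130))*(-35) = (((√(18 - 3) + (10 - 1*8)) + (6 - 1*(-6)))*(-130))*(-35) = (((√15 + (10 - 8)) + (6 + 6))*(-130))*(-35) = (((√15 + 2) + 12)*(-130))*(-35) = (((2 + √15) + 12)*(-130))*(-35) = ((14 + √15)*(-130))*(-35) = (-1820 - 130*√15)*(-35) = 63700 + 4550*√15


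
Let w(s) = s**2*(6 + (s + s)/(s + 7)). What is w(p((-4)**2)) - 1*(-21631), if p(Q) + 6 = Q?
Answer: 379927/17 ≈ 22349.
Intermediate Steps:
p(Q) = -6 + Q
w(s) = s**2*(6 + 2*s/(7 + s)) (w(s) = s**2*(6 + (2*s)/(7 + s)) = s**2*(6 + 2*s/(7 + s)))
w(p((-4)**2)) - 1*(-21631) = (-6 + (-4)**2)**2*(42 + 8*(-6 + (-4)**2))/(7 + (-6 + (-4)**2)) - 1*(-21631) = (-6 + 16)**2*(42 + 8*(-6 + 16))/(7 + (-6 + 16)) + 21631 = 10**2*(42 + 8*10)/(7 + 10) + 21631 = 100*(42 + 80)/17 + 21631 = 100*(1/17)*122 + 21631 = 12200/17 + 21631 = 379927/17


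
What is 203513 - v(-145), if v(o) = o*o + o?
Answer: 182633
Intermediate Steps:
v(o) = o + o² (v(o) = o² + o = o + o²)
203513 - v(-145) = 203513 - (-145)*(1 - 145) = 203513 - (-145)*(-144) = 203513 - 1*20880 = 203513 - 20880 = 182633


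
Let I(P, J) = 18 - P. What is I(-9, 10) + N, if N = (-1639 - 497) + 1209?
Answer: -900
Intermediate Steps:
N = -927 (N = -2136 + 1209 = -927)
I(-9, 10) + N = (18 - 1*(-9)) - 927 = (18 + 9) - 927 = 27 - 927 = -900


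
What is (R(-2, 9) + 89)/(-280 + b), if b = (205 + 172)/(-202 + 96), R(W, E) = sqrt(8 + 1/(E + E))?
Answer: -9434/30057 - 53*sqrt(290)/90171 ≈ -0.32388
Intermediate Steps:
R(W, E) = sqrt(8 + 1/(2*E))
b = -377/106 (b = 377/(-106) = 377*(-1/106) = -377/106 ≈ -3.5566)
(R(-2, 9) + 89)/(-280 + b) = (sqrt(32 + 2/9)/2 + 89)/(-280 - 377/106) = (sqrt(32 + 2*(1/9))/2 + 89)/(-30057/106) = (sqrt(32 + 2/9)/2 + 89)*(-106/30057) = (sqrt(290/9)/2 + 89)*(-106/30057) = ((sqrt(290)/3)/2 + 89)*(-106/30057) = (sqrt(290)/6 + 89)*(-106/30057) = (89 + sqrt(290)/6)*(-106/30057) = -9434/30057 - 53*sqrt(290)/90171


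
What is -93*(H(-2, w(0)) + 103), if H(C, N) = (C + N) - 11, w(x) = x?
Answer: -8370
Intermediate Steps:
H(C, N) = -11 + C + N
-93*(H(-2, w(0)) + 103) = -93*((-11 - 2 + 0) + 103) = -93*(-13 + 103) = -93*90 = -8370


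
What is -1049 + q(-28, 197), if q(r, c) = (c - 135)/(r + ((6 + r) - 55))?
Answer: -110207/105 ≈ -1049.6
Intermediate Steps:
q(r, c) = (-135 + c)/(-49 + 2*r) (q(r, c) = (-135 + c)/(r + (-49 + r)) = (-135 + c)/(-49 + 2*r))
-1049 + q(-28, 197) = -1049 + (-135 + 197)/(-49 + 2*(-28)) = -1049 + 62/(-49 - 56) = -1049 + 62/(-105) = -1049 - 1/105*62 = -1049 - 62/105 = -110207/105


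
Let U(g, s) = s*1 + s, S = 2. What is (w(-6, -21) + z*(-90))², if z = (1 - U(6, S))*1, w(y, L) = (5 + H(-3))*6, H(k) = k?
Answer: 79524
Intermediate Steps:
w(y, L) = 12 (w(y, L) = (5 - 3)*6 = 2*6 = 12)
U(g, s) = 2*s (U(g, s) = s + s = 2*s)
z = -3 (z = (1 - 2*2)*1 = (1 - 1*4)*1 = (1 - 4)*1 = -3*1 = -3)
(w(-6, -21) + z*(-90))² = (12 - 3*(-90))² = (12 + 270)² = 282² = 79524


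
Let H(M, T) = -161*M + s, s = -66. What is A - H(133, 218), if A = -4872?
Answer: 16607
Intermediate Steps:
H(M, T) = -66 - 161*M (H(M, T) = -161*M - 66 = -66 - 161*M)
A - H(133, 218) = -4872 - (-66 - 161*133) = -4872 - (-66 - 21413) = -4872 - 1*(-21479) = -4872 + 21479 = 16607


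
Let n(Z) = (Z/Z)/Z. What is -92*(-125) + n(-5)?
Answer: 57499/5 ≈ 11500.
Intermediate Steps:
n(Z) = 1/Z
-92*(-125) + n(-5) = -92*(-125) + 1/(-5) = 11500 - ⅕ = 57499/5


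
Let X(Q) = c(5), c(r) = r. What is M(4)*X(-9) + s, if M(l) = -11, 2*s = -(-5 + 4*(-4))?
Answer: -89/2 ≈ -44.500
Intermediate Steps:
s = 21/2 (s = (-(-5 + 4*(-4)))/2 = (-(-5 - 16))/2 = (-1*(-21))/2 = (½)*21 = 21/2 ≈ 10.500)
X(Q) = 5
M(4)*X(-9) + s = -11*5 + 21/2 = -55 + 21/2 = -89/2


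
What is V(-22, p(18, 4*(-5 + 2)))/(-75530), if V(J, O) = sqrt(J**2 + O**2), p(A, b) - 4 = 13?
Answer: -sqrt(773)/75530 ≈ -0.00036810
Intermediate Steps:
p(A, b) = 17 (p(A, b) = 4 + 13 = 17)
V(-22, p(18, 4*(-5 + 2)))/(-75530) = sqrt((-22)**2 + 17**2)/(-75530) = sqrt(484 + 289)*(-1/75530) = sqrt(773)*(-1/75530) = -sqrt(773)/75530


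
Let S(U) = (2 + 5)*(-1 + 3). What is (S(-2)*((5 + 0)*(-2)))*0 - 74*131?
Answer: -9694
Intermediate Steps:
S(U) = 14 (S(U) = 7*2 = 14)
(S(-2)*((5 + 0)*(-2)))*0 - 74*131 = (14*((5 + 0)*(-2)))*0 - 74*131 = (14*(5*(-2)))*0 - 9694 = (14*(-10))*0 - 9694 = -140*0 - 9694 = 0 - 9694 = -9694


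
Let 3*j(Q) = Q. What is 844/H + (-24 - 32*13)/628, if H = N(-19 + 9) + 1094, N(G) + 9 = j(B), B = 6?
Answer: 12938/170659 ≈ 0.075812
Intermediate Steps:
j(Q) = Q/3
N(G) = -7 (N(G) = -9 + (1/3)*6 = -9 + 2 = -7)
H = 1087 (H = -7 + 1094 = 1087)
844/H + (-24 - 32*13)/628 = 844/1087 + (-24 - 32*13)/628 = 844*(1/1087) + (-24 - 416)*(1/628) = 844/1087 - 440*1/628 = 844/1087 - 110/157 = 12938/170659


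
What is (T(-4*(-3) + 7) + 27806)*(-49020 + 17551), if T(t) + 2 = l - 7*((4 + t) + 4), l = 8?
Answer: -869268187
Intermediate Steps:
T(t) = -50 - 7*t (T(t) = -2 + (8 - 7*((4 + t) + 4)) = -2 + (8 - 7*(8 + t)) = -2 + (8 + (-56 - 7*t)) = -2 + (-48 - 7*t) = -50 - 7*t)
(T(-4*(-3) + 7) + 27806)*(-49020 + 17551) = ((-50 - 7*(-4*(-3) + 7)) + 27806)*(-49020 + 17551) = ((-50 - 7*(12 + 7)) + 27806)*(-31469) = ((-50 - 7*19) + 27806)*(-31469) = ((-50 - 133) + 27806)*(-31469) = (-183 + 27806)*(-31469) = 27623*(-31469) = -869268187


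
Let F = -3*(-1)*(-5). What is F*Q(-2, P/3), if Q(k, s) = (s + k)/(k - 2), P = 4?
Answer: -5/2 ≈ -2.5000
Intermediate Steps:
F = -15 (F = 3*(-5) = -15)
Q(k, s) = (k + s)/(-2 + k)
F*Q(-2, P/3) = -15*(-2 + 4/3)/(-2 - 2) = -15*(-2 + 4*(1/3))/(-4) = -(-15)*(-2 + 4/3)/4 = -(-15)*(-2)/(4*3) = -15*1/6 = -5/2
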